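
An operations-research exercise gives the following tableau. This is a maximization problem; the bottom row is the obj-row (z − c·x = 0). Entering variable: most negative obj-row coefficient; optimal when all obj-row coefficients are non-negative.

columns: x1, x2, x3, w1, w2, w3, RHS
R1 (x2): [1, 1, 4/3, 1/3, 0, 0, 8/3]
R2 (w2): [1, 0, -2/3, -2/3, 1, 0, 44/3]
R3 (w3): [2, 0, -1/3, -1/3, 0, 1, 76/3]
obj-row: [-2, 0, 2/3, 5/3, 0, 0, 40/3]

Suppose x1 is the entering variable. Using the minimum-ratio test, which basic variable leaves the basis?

Column x1 entries and ratios — x2: (8/3)/1 = 8/3; w2: (44/3)/1 = 44/3; w3: (76/3)/2 = 38/3.
Smallest ratio is 8/3 in the row of x2, so x2 leaves.

x2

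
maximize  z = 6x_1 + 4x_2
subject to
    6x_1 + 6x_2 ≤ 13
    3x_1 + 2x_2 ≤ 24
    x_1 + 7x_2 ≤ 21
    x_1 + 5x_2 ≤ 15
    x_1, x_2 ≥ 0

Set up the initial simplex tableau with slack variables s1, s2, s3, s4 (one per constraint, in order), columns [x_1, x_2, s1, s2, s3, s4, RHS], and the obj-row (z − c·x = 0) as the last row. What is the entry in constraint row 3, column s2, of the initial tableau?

Slack s2 belongs to constraint 2; its column is the unit vector e_2, so the entry in row 3 is 0.

0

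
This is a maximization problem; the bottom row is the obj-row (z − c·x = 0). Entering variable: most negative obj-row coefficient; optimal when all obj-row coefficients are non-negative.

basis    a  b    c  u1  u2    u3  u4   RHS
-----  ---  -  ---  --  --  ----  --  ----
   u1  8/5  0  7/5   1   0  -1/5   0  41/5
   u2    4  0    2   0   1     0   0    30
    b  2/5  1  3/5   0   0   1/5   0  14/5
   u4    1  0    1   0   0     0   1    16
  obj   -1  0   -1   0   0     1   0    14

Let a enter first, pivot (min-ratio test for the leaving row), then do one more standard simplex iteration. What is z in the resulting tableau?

39/2

Ratio test on column a — row 1: (41/5)/(8/5) = 41/8; row 2: 30/4 = 15/2; row 3: (14/5)/(2/5) = 7; row 4: 16/1 = 16. Minimum is 41/8 at row 1 (u1 leaves); pivot element 8/5.
Pivot on row 1; the obj-row RHS becomes 14 − (-1)·(41/8) = 153/8.
Next entering variable (most negative obj-row entry -1/8): c.
Ratio test on column c — row 1: (41/8)/(7/8) = 41/7; row 2: entry -3/2 ≤ 0; row 3: (3/4)/(1/4) = 3; row 4: (87/8)/(1/8) = 87. Minimum is 3 at row 3 (b leaves); pivot element 1/4.
After the second pivot the obj-row RHS is 153/8 − (-1/8)·3 = 39/2.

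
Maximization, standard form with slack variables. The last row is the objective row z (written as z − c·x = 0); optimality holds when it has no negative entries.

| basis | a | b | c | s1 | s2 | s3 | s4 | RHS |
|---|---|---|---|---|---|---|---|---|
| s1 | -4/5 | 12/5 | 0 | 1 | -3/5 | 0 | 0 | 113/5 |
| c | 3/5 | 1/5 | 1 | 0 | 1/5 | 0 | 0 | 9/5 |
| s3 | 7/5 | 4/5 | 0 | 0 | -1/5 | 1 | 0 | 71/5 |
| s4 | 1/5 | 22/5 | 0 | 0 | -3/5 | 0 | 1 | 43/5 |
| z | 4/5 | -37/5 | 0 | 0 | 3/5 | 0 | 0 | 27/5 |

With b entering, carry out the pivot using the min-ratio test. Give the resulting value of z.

Ratio test on column b — row 1: (113/5)/(12/5) = 113/12; row 2: (9/5)/(1/5) = 9; row 3: (71/5)/(4/5) = 71/4; row 4: (43/5)/(22/5) = 43/22. Minimum is 43/22 at row 4 (s4 leaves); pivot element 22/5.
Pivot on row 4; the z-row RHS becomes 27/5 − (-37/5)·(43/22) = 437/22.

437/22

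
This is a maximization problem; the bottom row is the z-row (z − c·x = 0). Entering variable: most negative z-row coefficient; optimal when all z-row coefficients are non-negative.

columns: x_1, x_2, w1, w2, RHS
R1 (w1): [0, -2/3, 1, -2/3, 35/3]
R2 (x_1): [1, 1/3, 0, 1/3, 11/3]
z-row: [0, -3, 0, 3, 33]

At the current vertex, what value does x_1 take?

x_1 is basic (row 2); its value is the RHS of that row, 11/3.

11/3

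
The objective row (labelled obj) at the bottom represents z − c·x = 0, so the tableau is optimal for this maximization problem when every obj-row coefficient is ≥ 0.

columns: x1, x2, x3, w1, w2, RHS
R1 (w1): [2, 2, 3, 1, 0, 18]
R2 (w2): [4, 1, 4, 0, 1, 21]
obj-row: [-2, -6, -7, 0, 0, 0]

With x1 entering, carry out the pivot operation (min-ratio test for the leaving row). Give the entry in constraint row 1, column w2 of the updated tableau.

Ratio test on column x1 — row 1: 18/2 = 9; row 2: 21/4 = 21/4. Minimum is 21/4 at row 2 (w2 leaves); pivot element 4.
Divide row 2 by 4; eliminate column x1 from the other rows.
Row 1 update in column w2: 0 − 2·(1/4) = -1/2.

-1/2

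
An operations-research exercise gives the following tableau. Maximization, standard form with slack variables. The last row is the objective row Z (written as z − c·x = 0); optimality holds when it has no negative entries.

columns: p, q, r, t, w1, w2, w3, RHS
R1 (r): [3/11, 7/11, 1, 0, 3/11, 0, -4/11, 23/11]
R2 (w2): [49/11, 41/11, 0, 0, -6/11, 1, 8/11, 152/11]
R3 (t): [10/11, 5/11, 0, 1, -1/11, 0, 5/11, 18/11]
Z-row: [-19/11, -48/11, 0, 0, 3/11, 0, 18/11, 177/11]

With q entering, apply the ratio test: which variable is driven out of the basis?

r

Column q entries and ratios — r: (23/11)/(7/11) = 23/7; w2: (152/11)/(41/11) = 152/41; t: (18/11)/(5/11) = 18/5.
Smallest ratio is 23/7 in the row of r, so r leaves.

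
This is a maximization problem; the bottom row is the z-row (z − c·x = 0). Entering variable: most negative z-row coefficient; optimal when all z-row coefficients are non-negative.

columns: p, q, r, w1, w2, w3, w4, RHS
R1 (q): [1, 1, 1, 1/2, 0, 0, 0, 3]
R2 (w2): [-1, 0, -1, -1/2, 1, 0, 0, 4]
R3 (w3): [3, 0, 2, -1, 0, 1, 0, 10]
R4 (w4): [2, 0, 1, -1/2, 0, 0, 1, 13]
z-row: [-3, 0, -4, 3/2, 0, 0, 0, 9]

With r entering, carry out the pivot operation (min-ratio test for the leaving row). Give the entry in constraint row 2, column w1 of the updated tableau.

Ratio test on column r — row 1: 3/1 = 3; row 2: entry -1 ≤ 0; row 3: 10/2 = 5; row 4: 13/1 = 13. Minimum is 3 at row 1 (q leaves); pivot element 1.
Divide row 1 by 1; eliminate column r from the other rows.
Row 2 update in column w1: -1/2 − (-1)·(1/2) = 0.

0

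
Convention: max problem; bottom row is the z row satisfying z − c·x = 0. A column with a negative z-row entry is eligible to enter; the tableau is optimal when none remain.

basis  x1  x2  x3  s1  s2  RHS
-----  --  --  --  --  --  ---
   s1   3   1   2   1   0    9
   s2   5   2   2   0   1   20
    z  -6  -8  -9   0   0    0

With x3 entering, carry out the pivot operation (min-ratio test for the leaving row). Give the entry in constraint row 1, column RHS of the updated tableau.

Ratio test on column x3 — row 1: 9/2 = 9/2; row 2: 20/2 = 10. Minimum is 9/2 at row 1 (s1 leaves); pivot element 2.
Divide row 1 by 2; eliminate column x3 from the other rows.
In the new row 1, the RHS entry is the old entry divided by the pivot: 9/2 = 9/2.

9/2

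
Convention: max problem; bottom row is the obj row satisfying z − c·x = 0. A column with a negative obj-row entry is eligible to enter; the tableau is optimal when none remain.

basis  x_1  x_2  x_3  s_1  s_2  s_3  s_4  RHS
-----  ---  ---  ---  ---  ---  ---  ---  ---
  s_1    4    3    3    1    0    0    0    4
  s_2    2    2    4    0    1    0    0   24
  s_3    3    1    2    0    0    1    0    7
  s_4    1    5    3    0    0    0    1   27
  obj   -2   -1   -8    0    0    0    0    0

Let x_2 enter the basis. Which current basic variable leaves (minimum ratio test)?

s_1

Column x_2 entries and ratios — s_1: 4/3 = 4/3; s_2: 24/2 = 12; s_3: 7/1 = 7; s_4: 27/5 = 27/5.
Smallest ratio is 4/3 in the row of s_1, so s_1 leaves.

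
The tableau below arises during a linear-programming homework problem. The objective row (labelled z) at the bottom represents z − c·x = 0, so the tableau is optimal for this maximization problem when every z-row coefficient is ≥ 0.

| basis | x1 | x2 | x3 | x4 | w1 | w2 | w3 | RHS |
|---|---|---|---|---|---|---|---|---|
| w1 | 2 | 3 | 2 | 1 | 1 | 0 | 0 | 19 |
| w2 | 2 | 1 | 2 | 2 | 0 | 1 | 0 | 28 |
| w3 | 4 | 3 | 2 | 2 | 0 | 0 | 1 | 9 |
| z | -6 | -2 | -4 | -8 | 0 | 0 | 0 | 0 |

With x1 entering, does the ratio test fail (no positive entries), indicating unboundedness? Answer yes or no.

Column x1 has positive entries in row(s) 1, 2, 3, so the ratio test bounds it — not unbounded.

no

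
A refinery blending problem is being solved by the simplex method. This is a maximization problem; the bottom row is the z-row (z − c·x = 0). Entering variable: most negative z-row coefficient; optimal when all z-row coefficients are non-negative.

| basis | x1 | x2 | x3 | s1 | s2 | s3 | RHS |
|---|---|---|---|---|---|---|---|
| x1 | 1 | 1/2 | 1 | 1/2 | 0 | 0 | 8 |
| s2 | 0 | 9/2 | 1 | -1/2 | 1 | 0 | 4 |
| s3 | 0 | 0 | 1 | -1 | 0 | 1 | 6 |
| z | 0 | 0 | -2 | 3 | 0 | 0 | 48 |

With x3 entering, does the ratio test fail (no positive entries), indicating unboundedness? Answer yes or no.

Column x3 has positive entries in row(s) 1, 2, 3, so the ratio test bounds it — not unbounded.

no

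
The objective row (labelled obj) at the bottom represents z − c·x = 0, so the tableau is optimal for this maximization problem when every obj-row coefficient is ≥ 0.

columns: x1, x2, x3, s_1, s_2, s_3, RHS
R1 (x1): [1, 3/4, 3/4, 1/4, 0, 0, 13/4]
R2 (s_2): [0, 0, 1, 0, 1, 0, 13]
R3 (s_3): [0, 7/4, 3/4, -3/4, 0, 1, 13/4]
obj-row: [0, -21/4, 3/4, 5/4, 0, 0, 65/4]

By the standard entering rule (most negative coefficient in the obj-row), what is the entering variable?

x2

Negative obj-row entries: x2: -21/4.
The most negative is -21/4 in column x2, so x2 enters.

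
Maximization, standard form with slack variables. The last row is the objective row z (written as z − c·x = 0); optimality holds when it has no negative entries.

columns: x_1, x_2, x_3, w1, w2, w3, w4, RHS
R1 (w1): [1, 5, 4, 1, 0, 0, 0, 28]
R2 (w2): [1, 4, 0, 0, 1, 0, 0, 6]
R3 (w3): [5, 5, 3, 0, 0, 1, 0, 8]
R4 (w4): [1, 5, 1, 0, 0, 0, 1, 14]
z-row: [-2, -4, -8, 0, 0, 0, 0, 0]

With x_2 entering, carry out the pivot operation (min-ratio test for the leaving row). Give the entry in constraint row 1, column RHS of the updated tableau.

41/2

Ratio test on column x_2 — row 1: 28/5 = 28/5; row 2: 6/4 = 3/2; row 3: 8/5 = 8/5; row 4: 14/5 = 14/5. Minimum is 3/2 at row 2 (w2 leaves); pivot element 4.
Divide row 2 by 4; eliminate column x_2 from the other rows.
Row 1 update in column RHS: 28 − 5·(3/2) = 41/2.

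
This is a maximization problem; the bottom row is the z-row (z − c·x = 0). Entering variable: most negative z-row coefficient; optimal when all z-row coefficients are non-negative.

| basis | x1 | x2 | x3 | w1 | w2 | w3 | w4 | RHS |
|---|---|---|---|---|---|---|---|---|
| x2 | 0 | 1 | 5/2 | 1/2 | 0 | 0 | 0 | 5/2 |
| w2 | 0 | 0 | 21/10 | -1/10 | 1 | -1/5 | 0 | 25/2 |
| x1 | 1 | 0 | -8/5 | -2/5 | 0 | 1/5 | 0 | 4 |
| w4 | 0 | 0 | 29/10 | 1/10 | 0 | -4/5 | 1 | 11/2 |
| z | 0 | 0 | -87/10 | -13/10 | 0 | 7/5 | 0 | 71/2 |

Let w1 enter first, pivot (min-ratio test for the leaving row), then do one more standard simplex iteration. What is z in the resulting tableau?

Ratio test on column w1 — row 1: (5/2)/(1/2) = 5; row 2: entry -1/10 ≤ 0; row 3: entry -2/5 ≤ 0; row 4: (11/2)/(1/10) = 55. Minimum is 5 at row 1 (x2 leaves); pivot element 1/2.
Pivot on row 1; the z-row RHS becomes 71/2 − (-13/10)·5 = 42.
Next entering variable (most negative z-row entry -11/5): x3.
Ratio test on column x3 — row 1: 5/5 = 1; row 2: 13/(13/5) = 5; row 3: 6/(2/5) = 15; row 4: 5/(12/5) = 25/12. Minimum is 1 at row 1 (w1 leaves); pivot element 5.
After the second pivot the z-row RHS is 42 − (-11/5)·1 = 221/5.

221/5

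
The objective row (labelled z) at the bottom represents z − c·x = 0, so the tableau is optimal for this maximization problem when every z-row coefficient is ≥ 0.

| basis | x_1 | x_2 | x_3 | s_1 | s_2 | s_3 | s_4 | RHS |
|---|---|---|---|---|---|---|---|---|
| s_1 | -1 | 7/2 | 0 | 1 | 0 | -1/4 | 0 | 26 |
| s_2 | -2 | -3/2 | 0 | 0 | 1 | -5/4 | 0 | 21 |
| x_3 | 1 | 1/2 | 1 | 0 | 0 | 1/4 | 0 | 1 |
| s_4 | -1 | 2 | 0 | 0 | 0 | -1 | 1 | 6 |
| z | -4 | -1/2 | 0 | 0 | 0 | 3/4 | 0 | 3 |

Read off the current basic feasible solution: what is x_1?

0

x_1 is not in the basis, so in the current basic feasible solution x_1 = 0.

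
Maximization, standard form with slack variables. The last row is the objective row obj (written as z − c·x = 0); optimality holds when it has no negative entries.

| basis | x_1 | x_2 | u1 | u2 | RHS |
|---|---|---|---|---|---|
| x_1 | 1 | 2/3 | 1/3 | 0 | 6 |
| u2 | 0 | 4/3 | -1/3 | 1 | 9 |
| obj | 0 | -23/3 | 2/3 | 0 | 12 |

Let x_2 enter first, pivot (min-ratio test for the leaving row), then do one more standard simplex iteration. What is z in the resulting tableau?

Ratio test on column x_2 — row 1: 6/(2/3) = 9; row 2: 9/(4/3) = 27/4. Minimum is 27/4 at row 2 (u2 leaves); pivot element 4/3.
Pivot on row 2; the obj-row RHS becomes 12 − (-23/3)·(27/4) = 255/4.
Next entering variable (most negative obj-row entry -5/4): u1.
Ratio test on column u1 — row 1: (3/2)/(1/2) = 3; row 2: entry -1/4 ≤ 0. Minimum is 3 at row 1 (x_1 leaves); pivot element 1/2.
After the second pivot the obj-row RHS is 255/4 − (-5/4)·3 = 135/2.

135/2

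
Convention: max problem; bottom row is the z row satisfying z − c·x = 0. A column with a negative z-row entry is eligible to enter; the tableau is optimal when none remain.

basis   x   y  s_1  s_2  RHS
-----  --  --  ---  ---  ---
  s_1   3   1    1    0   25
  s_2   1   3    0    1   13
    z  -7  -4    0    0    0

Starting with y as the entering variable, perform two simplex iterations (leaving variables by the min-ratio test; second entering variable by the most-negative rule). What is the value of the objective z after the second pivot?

Ratio test on column y — row 1: 25/1 = 25; row 2: 13/3 = 13/3. Minimum is 13/3 at row 2 (s_2 leaves); pivot element 3.
Pivot on row 2; the z-row RHS becomes 0 − (-4)·(13/3) = 52/3.
Next entering variable (most negative z-row entry -17/3): x.
Ratio test on column x — row 1: (62/3)/(8/3) = 31/4; row 2: (13/3)/(1/3) = 13. Minimum is 31/4 at row 1 (s_1 leaves); pivot element 8/3.
After the second pivot the z-row RHS is 52/3 − (-17/3)·(31/4) = 245/4.

245/4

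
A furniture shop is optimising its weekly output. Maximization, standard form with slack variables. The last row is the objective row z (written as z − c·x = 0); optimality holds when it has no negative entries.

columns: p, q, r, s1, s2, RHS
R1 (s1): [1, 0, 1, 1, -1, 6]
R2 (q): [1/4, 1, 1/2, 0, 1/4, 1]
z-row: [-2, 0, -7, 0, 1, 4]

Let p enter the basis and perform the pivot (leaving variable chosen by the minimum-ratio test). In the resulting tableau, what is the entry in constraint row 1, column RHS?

Ratio test on column p — row 1: 6/1 = 6; row 2: 1/(1/4) = 4. Minimum is 4 at row 2 (q leaves); pivot element 1/4.
Divide row 2 by 1/4; eliminate column p from the other rows.
Row 1 update in column RHS: 6 − 1·4 = 2.

2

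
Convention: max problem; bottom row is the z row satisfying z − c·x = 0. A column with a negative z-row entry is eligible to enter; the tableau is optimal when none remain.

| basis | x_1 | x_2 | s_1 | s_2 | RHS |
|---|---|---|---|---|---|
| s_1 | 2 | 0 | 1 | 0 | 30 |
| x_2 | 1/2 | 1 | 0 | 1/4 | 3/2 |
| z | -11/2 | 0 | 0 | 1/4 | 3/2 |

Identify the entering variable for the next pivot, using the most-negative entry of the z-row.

x_1

Negative z-row entries: x_1: -11/2.
The most negative is -11/2 in column x_1, so x_1 enters.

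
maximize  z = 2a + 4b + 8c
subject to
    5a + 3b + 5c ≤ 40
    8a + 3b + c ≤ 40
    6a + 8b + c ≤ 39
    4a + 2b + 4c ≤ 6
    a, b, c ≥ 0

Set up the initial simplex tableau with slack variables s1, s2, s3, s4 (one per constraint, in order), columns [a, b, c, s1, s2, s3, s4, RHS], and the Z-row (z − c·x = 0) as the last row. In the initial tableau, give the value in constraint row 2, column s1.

0

Slack s1 belongs to constraint 1; its column is the unit vector e_1, so the entry in row 2 is 0.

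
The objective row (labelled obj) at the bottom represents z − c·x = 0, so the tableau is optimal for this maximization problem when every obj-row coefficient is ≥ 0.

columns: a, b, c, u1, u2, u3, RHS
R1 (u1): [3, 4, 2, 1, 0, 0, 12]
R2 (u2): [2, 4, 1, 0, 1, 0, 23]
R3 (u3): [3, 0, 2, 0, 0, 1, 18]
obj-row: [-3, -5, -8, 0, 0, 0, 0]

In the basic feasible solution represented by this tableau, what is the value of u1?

12

u1 is basic (row 1); its value is the RHS of that row, 12.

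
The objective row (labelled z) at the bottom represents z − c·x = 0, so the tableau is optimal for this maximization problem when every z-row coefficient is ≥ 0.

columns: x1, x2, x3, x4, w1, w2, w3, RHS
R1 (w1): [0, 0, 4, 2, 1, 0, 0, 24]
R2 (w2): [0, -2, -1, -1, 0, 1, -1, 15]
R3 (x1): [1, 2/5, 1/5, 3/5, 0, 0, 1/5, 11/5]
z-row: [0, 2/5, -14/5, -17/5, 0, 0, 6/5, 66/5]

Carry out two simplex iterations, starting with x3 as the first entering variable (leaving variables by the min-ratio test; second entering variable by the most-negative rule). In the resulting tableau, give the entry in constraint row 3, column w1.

Ratio test on column x3 — row 1: 24/4 = 6; row 2: entry -1 ≤ 0; row 3: (11/5)/(1/5) = 11. Minimum is 6 at row 1 (w1 leaves); pivot element 4.
Divide row 1 by 4; eliminate column x3 from the other rows.
Second iteration: most negative z-row entry is -2 in column x4, so x4 enters.
Ratio test on column x4 — row 1: 6/(1/2) = 12; row 2: entry -1/2 ≤ 0; row 3: 1/(1/2) = 2. Minimum is 2 at row 3 (x1 leaves); pivot element 1/2.
Divide row 3 by 1/2; eliminate column x4 from the other rows.
After both pivots, the entry at constraint row 3, column w1 is -1/10.

-1/10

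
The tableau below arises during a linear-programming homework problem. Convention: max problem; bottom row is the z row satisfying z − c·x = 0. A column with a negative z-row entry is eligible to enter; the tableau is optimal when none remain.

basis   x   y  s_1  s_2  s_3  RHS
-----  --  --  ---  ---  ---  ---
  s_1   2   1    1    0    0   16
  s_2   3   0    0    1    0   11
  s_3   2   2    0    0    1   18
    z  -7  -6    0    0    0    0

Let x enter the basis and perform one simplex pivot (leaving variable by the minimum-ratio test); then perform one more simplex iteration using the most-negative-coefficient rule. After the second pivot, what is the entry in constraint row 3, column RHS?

Ratio test on column x — row 1: 16/2 = 8; row 2: 11/3 = 11/3; row 3: 18/2 = 9. Minimum is 11/3 at row 2 (s_2 leaves); pivot element 3.
Divide row 2 by 3; eliminate column x from the other rows.
Second iteration: most negative z-row entry is -6 in column y, so y enters.
Ratio test on column y — row 1: (26/3)/1 = 26/3; row 2: entry 0 ≤ 0; row 3: (32/3)/2 = 16/3. Minimum is 16/3 at row 3 (s_3 leaves); pivot element 2.
Divide row 3 by 2; eliminate column y from the other rows.
After both pivots, the entry at constraint row 3, column RHS is 16/3.

16/3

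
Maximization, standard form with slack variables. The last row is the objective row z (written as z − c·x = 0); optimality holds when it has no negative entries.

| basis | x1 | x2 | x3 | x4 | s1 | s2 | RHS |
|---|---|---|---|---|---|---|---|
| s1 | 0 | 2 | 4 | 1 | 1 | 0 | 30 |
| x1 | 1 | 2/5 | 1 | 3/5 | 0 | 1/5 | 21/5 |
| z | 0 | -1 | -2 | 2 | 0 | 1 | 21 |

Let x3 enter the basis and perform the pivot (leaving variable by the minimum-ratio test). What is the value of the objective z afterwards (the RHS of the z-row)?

Ratio test on column x3 — row 1: 30/4 = 15/2; row 2: (21/5)/1 = 21/5. Minimum is 21/5 at row 2 (x1 leaves); pivot element 1.
Pivot on row 2; the z-row RHS becomes 21 − (-2)·(21/5) = 147/5.

147/5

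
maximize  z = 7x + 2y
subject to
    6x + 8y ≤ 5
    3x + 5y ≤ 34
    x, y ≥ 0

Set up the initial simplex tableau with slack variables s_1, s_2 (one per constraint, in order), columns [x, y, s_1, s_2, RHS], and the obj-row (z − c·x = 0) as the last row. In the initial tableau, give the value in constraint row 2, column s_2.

Slack s_2 belongs to constraint 2; its column is the unit vector e_2, so the entry in row 2 is 1.

1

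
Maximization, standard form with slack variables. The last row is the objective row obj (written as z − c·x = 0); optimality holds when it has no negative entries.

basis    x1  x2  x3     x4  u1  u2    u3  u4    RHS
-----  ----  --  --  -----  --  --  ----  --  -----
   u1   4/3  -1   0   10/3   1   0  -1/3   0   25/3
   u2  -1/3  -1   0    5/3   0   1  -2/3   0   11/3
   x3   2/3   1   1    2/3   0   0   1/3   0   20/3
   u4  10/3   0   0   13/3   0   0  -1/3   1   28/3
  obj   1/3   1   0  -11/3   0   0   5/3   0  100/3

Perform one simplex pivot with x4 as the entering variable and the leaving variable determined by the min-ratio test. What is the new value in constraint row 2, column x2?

-1

Ratio test on column x4 — row 1: (25/3)/(10/3) = 5/2; row 2: (11/3)/(5/3) = 11/5; row 3: (20/3)/(2/3) = 10; row 4: (28/3)/(13/3) = 28/13. Minimum is 28/13 at row 4 (u4 leaves); pivot element 13/3.
Divide row 4 by 13/3; eliminate column x4 from the other rows.
Row 2 update in column x2: -1 − (5/3)·0 = -1.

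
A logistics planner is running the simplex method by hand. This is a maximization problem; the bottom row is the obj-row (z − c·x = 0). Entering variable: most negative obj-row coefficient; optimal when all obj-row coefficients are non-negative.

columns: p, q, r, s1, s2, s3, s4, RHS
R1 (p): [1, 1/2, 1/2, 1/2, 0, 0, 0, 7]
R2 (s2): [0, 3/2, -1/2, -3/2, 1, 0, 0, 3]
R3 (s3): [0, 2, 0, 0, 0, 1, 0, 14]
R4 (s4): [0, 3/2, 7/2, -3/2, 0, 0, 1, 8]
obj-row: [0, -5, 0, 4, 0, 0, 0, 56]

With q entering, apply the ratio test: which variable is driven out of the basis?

s2

Column q entries and ratios — p: 7/(1/2) = 14; s2: 3/(3/2) = 2; s3: 14/2 = 7; s4: 8/(3/2) = 16/3.
Smallest ratio is 2 in the row of s2, so s2 leaves.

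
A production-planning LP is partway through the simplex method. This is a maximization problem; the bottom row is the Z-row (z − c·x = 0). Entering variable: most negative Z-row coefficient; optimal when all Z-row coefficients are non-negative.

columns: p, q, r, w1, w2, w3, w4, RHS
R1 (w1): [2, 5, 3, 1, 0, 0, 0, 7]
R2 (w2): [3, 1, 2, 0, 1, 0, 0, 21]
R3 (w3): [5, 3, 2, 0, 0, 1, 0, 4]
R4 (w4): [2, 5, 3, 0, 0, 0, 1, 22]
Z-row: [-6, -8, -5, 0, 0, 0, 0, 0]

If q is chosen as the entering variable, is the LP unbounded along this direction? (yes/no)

no

Column q has positive entries in row(s) 1, 2, 3, 4, so the ratio test bounds it — not unbounded.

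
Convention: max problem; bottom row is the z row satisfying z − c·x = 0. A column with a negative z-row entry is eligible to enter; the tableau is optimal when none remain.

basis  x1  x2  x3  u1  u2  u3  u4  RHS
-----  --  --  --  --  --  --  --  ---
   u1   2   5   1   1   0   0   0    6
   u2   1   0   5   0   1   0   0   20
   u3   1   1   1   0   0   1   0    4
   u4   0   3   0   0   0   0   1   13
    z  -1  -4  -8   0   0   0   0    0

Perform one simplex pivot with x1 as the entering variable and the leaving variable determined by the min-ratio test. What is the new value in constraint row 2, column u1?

-1/2

Ratio test on column x1 — row 1: 6/2 = 3; row 2: 20/1 = 20; row 3: 4/1 = 4; row 4: entry 0 ≤ 0. Minimum is 3 at row 1 (u1 leaves); pivot element 2.
Divide row 1 by 2; eliminate column x1 from the other rows.
Row 2 update in column u1: 0 − 1·(1/2) = -1/2.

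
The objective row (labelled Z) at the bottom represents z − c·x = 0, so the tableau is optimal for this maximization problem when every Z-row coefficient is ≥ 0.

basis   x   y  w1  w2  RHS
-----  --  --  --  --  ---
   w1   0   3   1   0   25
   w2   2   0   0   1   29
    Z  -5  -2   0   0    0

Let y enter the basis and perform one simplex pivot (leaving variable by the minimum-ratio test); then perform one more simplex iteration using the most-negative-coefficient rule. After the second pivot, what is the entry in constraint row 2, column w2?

Ratio test on column y — row 1: 25/3 = 25/3; row 2: entry 0 ≤ 0. Minimum is 25/3 at row 1 (w1 leaves); pivot element 3.
Divide row 1 by 3; eliminate column y from the other rows.
Second iteration: most negative Z-row entry is -5 in column x, so x enters.
Ratio test on column x — row 1: entry 0 ≤ 0; row 2: 29/2 = 29/2. Minimum is 29/2 at row 2 (w2 leaves); pivot element 2.
Divide row 2 by 2; eliminate column x from the other rows.
After both pivots, the entry at constraint row 2, column w2 is 1/2.

1/2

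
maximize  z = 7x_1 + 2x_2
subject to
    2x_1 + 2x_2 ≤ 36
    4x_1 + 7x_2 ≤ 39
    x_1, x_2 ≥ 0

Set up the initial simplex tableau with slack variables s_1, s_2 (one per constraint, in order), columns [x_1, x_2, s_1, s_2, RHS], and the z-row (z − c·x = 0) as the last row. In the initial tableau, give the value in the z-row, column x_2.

-2

The z-row carries the negated objective coefficients: the x_2 entry is -2.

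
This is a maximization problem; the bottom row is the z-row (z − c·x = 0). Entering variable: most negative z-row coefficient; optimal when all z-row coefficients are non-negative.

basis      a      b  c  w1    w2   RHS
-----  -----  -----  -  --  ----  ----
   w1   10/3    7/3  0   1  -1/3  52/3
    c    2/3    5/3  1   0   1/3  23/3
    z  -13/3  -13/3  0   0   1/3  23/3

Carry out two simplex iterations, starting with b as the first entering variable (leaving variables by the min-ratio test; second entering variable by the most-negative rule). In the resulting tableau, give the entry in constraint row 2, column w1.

-1/6

Ratio test on column b — row 1: (52/3)/(7/3) = 52/7; row 2: (23/3)/(5/3) = 23/5. Minimum is 23/5 at row 2 (c leaves); pivot element 5/3.
Divide row 2 by 5/3; eliminate column b from the other rows.
Second iteration: most negative z-row entry is -13/5 in column a, so a enters.
Ratio test on column a — row 1: (33/5)/(12/5) = 11/4; row 2: (23/5)/(2/5) = 23/2. Minimum is 11/4 at row 1 (w1 leaves); pivot element 12/5.
Divide row 1 by 12/5; eliminate column a from the other rows.
After both pivots, the entry at constraint row 2, column w1 is -1/6.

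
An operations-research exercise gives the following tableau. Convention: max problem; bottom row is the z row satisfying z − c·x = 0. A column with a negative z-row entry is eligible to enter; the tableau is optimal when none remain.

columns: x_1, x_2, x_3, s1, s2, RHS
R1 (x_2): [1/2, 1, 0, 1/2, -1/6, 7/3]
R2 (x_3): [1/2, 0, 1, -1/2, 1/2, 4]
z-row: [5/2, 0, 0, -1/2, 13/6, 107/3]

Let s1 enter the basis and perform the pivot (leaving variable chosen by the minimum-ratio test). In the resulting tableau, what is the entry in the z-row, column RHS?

38

Ratio test on column s1 — row 1: (7/3)/(1/2) = 14/3; row 2: entry -1/2 ≤ 0. Minimum is 14/3 at row 1 (x_2 leaves); pivot element 1/2.
Divide row 1 by 1/2; eliminate column s1 from the other rows.
z-row update in column RHS: 107/3 − (-1/2)·(14/3) = 38.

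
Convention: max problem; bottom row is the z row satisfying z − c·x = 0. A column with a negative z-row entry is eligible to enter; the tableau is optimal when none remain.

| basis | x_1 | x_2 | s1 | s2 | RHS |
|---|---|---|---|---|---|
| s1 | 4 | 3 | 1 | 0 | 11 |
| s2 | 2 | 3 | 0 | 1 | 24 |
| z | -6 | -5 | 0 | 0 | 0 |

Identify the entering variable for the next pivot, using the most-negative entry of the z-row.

x_1

Negative z-row entries: x_1: -6, x_2: -5.
The most negative is -6 in column x_1, so x_1 enters.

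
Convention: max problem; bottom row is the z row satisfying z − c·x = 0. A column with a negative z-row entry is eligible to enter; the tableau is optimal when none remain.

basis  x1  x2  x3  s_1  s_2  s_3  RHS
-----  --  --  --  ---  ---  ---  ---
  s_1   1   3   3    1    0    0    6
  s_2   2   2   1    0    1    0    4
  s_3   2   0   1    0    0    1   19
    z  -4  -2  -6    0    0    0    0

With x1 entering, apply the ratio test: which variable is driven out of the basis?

Column x1 entries and ratios — s_1: 6/1 = 6; s_2: 4/2 = 2; s_3: 19/2 = 19/2.
Smallest ratio is 2 in the row of s_2, so s_2 leaves.

s_2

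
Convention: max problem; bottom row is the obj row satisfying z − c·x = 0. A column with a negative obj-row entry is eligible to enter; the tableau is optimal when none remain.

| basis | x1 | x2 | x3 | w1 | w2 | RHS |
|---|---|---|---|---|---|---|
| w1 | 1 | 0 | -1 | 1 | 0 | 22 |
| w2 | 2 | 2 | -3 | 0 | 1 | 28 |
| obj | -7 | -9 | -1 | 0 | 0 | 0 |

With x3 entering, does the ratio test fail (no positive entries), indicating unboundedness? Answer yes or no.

yes

Every constraint-row entry in column x3 is ≤ 0, so increasing x3 is unbounded.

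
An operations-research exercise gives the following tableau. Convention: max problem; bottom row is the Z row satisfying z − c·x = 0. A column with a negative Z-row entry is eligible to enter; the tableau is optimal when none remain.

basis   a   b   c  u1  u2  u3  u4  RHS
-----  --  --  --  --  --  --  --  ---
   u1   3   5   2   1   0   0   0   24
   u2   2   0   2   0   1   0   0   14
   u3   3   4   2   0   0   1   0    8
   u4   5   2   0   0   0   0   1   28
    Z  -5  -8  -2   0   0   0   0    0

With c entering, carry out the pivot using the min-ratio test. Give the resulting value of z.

8

Ratio test on column c — row 1: 24/2 = 12; row 2: 14/2 = 7; row 3: 8/2 = 4; row 4: entry 0 ≤ 0. Minimum is 4 at row 3 (u3 leaves); pivot element 2.
Pivot on row 3; the Z-row RHS becomes 0 − (-2)·4 = 8.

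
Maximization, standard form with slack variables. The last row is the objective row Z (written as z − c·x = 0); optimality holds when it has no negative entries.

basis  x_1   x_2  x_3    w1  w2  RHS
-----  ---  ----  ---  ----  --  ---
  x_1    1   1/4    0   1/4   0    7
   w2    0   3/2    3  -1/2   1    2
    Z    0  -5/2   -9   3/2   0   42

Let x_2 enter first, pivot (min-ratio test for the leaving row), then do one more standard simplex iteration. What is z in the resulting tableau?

Ratio test on column x_2 — row 1: 7/(1/4) = 28; row 2: 2/(3/2) = 4/3. Minimum is 4/3 at row 2 (w2 leaves); pivot element 3/2.
Pivot on row 2; the Z-row RHS becomes 42 − (-5/2)·(4/3) = 136/3.
Next entering variable (most negative Z-row entry -4): x_3.
Ratio test on column x_3 — row 1: entry -1/2 ≤ 0; row 2: (4/3)/2 = 2/3. Minimum is 2/3 at row 2 (x_2 leaves); pivot element 2.
After the second pivot the Z-row RHS is 136/3 − (-4)·(2/3) = 48.

48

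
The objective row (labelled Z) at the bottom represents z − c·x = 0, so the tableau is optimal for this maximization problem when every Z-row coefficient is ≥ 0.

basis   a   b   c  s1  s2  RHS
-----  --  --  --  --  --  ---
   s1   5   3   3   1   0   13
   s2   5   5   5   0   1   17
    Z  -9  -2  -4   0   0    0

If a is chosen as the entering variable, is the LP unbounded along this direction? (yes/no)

no

Column a has positive entries in row(s) 1, 2, so the ratio test bounds it — not unbounded.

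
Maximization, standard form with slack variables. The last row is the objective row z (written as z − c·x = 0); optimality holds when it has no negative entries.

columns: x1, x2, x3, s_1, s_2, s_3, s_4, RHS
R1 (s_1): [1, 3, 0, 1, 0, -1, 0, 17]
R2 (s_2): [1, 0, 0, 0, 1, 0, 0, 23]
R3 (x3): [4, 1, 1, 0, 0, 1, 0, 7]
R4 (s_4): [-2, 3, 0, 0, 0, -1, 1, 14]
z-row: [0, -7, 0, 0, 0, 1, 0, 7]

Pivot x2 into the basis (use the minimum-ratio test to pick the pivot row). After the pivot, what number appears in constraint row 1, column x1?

Ratio test on column x2 — row 1: 17/3 = 17/3; row 2: entry 0 ≤ 0; row 3: 7/1 = 7; row 4: 14/3 = 14/3. Minimum is 14/3 at row 4 (s_4 leaves); pivot element 3.
Divide row 4 by 3; eliminate column x2 from the other rows.
Row 1 update in column x1: 1 − 3·(-2/3) = 3.

3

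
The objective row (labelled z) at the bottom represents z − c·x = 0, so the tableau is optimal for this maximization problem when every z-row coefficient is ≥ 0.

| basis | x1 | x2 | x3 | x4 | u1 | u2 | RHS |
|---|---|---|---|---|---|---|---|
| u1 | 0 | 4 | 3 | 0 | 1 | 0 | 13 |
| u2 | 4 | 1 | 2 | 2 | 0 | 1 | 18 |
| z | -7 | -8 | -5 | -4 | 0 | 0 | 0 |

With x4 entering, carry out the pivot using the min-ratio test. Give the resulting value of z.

Ratio test on column x4 — row 1: entry 0 ≤ 0; row 2: 18/2 = 9. Minimum is 9 at row 2 (u2 leaves); pivot element 2.
Pivot on row 2; the z-row RHS becomes 0 − (-4)·9 = 36.

36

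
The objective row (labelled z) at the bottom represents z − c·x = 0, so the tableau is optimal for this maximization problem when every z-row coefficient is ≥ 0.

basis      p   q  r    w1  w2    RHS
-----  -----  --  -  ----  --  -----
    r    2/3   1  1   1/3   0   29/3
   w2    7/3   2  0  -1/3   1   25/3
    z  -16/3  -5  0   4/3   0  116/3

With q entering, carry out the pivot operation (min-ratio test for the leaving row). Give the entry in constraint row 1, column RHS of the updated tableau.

Ratio test on column q — row 1: (29/3)/1 = 29/3; row 2: (25/3)/2 = 25/6. Minimum is 25/6 at row 2 (w2 leaves); pivot element 2.
Divide row 2 by 2; eliminate column q from the other rows.
Row 1 update in column RHS: 29/3 − 1·(25/6) = 11/2.

11/2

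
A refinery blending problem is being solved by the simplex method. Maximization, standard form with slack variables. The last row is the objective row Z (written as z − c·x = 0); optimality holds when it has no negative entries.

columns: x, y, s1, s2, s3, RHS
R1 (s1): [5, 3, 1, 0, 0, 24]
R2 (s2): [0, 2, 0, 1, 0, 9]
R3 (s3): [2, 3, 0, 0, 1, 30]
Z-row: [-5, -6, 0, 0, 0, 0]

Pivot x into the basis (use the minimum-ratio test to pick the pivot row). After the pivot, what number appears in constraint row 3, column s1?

-2/5

Ratio test on column x — row 1: 24/5 = 24/5; row 2: entry 0 ≤ 0; row 3: 30/2 = 15. Minimum is 24/5 at row 1 (s1 leaves); pivot element 5.
Divide row 1 by 5; eliminate column x from the other rows.
Row 3 update in column s1: 0 − 2·(1/5) = -2/5.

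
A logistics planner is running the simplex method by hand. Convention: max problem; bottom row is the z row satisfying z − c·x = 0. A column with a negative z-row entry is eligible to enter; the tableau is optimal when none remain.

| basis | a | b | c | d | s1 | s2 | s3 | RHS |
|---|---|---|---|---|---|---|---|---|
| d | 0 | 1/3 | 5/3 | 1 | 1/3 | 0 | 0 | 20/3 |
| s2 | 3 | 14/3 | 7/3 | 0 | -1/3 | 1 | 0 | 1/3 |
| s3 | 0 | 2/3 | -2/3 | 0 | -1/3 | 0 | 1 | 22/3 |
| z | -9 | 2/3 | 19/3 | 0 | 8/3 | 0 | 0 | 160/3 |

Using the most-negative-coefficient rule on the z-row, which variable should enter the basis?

a

Negative z-row entries: a: -9.
The most negative is -9 in column a, so a enters.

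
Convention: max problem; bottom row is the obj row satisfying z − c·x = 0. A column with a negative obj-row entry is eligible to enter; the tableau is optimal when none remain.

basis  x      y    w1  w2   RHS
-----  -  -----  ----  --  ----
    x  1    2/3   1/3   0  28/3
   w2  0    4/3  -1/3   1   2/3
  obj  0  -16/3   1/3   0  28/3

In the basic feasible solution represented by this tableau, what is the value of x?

x is basic (row 1); its value is the RHS of that row, 28/3.

28/3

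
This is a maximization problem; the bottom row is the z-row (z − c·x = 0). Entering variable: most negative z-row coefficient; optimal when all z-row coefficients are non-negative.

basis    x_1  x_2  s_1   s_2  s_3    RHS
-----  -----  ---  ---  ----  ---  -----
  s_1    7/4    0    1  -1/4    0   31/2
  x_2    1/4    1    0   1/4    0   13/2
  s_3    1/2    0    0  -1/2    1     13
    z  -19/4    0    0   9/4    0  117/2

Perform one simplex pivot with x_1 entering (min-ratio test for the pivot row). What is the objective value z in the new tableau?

Ratio test on column x_1 — row 1: (31/2)/(7/4) = 62/7; row 2: (13/2)/(1/4) = 26; row 3: 13/(1/2) = 26. Minimum is 62/7 at row 1 (s_1 leaves); pivot element 7/4.
Pivot on row 1; the z-row RHS becomes 117/2 − (-19/4)·(62/7) = 704/7.

704/7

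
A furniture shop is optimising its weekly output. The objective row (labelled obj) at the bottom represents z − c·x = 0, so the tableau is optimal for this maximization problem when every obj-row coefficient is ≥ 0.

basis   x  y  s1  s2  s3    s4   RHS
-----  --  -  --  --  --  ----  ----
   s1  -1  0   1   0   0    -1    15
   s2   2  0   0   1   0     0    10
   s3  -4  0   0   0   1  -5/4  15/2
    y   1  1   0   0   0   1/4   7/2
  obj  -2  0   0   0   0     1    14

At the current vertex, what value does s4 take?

s4 is not in the basis, so in the current basic feasible solution s4 = 0.

0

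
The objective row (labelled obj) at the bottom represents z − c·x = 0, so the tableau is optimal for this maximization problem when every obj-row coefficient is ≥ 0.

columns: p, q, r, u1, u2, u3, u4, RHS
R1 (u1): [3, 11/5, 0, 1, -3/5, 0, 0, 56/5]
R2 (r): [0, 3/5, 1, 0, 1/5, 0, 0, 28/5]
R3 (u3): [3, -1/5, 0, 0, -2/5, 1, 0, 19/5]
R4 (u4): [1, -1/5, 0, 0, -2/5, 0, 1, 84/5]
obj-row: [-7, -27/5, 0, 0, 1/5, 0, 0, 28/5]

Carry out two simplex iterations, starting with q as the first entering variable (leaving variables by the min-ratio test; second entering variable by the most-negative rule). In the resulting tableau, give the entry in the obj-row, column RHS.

Ratio test on column q — row 1: (56/5)/(11/5) = 56/11; row 2: (28/5)/(3/5) = 28/3; row 3: entry -1/5 ≤ 0; row 4: entry -1/5 ≤ 0. Minimum is 56/11 at row 1 (u1 leaves); pivot element 11/5.
Divide row 1 by 11/5; eliminate column q from the other rows.
Second iteration: most negative obj-row entry is -14/11 in column u2, so u2 enters.
Ratio test on column u2 — row 1: entry -3/11 ≤ 0; row 2: (28/11)/(4/11) = 7; row 3: entry -5/11 ≤ 0; row 4: entry -5/11 ≤ 0. Minimum is 7 at row 2 (r leaves); pivot element 4/11.
Divide row 2 by 4/11; eliminate column u2 from the other rows.
After both pivots, the entry at the obj-row, column RHS is 42.

42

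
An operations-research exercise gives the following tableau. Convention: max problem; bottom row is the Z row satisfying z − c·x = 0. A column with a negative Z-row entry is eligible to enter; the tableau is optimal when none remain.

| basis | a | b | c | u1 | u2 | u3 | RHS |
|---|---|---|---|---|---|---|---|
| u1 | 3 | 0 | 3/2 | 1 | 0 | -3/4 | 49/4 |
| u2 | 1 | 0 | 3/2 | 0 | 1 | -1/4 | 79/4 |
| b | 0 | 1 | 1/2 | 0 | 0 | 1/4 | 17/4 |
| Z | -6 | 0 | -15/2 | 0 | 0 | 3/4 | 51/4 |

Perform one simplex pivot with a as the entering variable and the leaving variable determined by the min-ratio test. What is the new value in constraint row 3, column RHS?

Ratio test on column a — row 1: (49/4)/3 = 49/12; row 2: (79/4)/1 = 79/4; row 3: entry 0 ≤ 0. Minimum is 49/12 at row 1 (u1 leaves); pivot element 3.
Divide row 1 by 3; eliminate column a from the other rows.
Row 3 update in column RHS: 17/4 − 0·(49/12) = 17/4.

17/4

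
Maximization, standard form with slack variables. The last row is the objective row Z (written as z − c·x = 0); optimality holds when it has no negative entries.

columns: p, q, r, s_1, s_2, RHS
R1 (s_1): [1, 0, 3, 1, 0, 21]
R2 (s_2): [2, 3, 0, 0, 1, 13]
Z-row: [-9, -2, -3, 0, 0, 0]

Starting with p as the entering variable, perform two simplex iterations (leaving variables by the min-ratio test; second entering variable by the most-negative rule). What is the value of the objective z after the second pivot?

Ratio test on column p — row 1: 21/1 = 21; row 2: 13/2 = 13/2. Minimum is 13/2 at row 2 (s_2 leaves); pivot element 2.
Pivot on row 2; the Z-row RHS becomes 0 − (-9)·(13/2) = 117/2.
Next entering variable (most negative Z-row entry -3): r.
Ratio test on column r — row 1: (29/2)/3 = 29/6; row 2: entry 0 ≤ 0. Minimum is 29/6 at row 1 (s_1 leaves); pivot element 3.
After the second pivot the Z-row RHS is 117/2 − (-3)·(29/6) = 73.

73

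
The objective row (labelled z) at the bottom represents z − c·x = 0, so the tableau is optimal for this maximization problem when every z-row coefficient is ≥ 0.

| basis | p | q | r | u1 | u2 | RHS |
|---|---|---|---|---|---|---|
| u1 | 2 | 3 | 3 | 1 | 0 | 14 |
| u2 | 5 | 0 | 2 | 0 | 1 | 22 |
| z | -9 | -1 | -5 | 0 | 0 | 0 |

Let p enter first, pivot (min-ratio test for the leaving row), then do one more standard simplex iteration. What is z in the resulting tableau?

472/11

Ratio test on column p — row 1: 14/2 = 7; row 2: 22/5 = 22/5. Minimum is 22/5 at row 2 (u2 leaves); pivot element 5.
Pivot on row 2; the z-row RHS becomes 0 − (-9)·(22/5) = 198/5.
Next entering variable (most negative z-row entry -7/5): r.
Ratio test on column r — row 1: (26/5)/(11/5) = 26/11; row 2: (22/5)/(2/5) = 11. Minimum is 26/11 at row 1 (u1 leaves); pivot element 11/5.
After the second pivot the z-row RHS is 198/5 − (-7/5)·(26/11) = 472/11.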